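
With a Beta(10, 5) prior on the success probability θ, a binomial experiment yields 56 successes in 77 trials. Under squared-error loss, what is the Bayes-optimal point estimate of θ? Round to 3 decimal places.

0.717

Posterior: Beta(10+56, 5+21) = Beta(66, 26).
Mode = (66−1)/(66+26−2) = 65/90 = 0.722.
Mean = 66/(66+26) = 66/92 = 0.717.
Squared-error loss ⇒ the optimal estimator is the posterior mean.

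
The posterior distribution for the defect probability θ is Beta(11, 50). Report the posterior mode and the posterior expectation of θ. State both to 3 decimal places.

Mode = (11−1)/(11+50−2) = 10/59 = 0.169.
Mean = 11/(11+50) = 11/61 = 0.180.

posterior mode = 0.169, posterior expectation = 0.180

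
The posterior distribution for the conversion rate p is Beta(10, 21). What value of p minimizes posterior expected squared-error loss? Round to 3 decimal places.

0.323

Mode = (10−1)/(10+21−2) = 9/29 = 0.310.
Mean = 10/(10+21) = 10/31 = 0.323.
Squared-error loss ⇒ the optimal estimator is the posterior mean.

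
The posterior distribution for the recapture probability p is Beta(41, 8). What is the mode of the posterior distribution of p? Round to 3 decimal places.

0.851

Mode = (41−1)/(41+8−2) = 40/47 = 0.851.
Mean = 41/(41+8) = 41/49 = 0.837.
This is the posterior mode — the MAP estimate.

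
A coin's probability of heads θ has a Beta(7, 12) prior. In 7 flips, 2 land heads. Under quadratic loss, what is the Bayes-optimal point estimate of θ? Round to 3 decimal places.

0.346

Posterior: Beta(7+2, 12+5) = Beta(9, 17).
Mode = (9−1)/(9+17−2) = 8/24 = 0.333.
Mean = 9/(9+17) = 9/26 = 0.346.
Quadratic loss ⇒ the optimal estimator is the posterior mean.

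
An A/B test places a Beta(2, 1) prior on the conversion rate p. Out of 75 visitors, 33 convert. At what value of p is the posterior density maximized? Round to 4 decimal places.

Posterior: Beta(2+33, 1+42) = Beta(35, 43).
Mode = (35−1)/(35+43−2) = 34/76 = 0.4474.
Mean = 35/(35+43) = 35/78 = 0.4487.
This is the posterior mode — the MAP estimate.

0.4474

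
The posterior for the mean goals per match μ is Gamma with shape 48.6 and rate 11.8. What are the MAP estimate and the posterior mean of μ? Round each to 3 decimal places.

MAP estimate = 4.034, posterior mean = 4.119

Mode = (α−1)/β = 47.6/11.8 = 4.034.
Mean = α/β = 48.6/11.8 = 4.119.
The mean is pulled above the mode by the posterior's right skew.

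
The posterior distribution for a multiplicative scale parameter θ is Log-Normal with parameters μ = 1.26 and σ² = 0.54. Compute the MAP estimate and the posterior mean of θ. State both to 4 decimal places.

MAP: 2.0544. Posterior mean: 4.6182.

Mode = exp(μ − σ²) = exp(0.72) = 2.0544.
Mean = exp(μ + σ²/2) = exp(1.530) = 4.6182.
Right-skewed posterior ⇒ mode < mean.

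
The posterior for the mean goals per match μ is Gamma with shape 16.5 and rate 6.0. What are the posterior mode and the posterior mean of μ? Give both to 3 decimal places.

Mode = (α−1)/β = 15.5/6.0 = 2.583.
Mean = α/β = 16.5/6.0 = 2.750.
Right-skewed posterior ⇒ mode < mean.

μ_MAP = 2.583, E[μ|data] = 2.750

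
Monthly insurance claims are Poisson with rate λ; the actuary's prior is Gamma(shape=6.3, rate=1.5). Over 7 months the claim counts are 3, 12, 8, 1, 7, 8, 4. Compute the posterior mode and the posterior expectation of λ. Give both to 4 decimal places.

posterior mode = 5.6824, posterior expectation = 5.8000

Σ counts = 43. Posterior: Gamma(shape = 6.3+43 = 49.3, rate = 1.5+7 = 8.5).
Mode = (α−1)/β = 48.3/8.5 = 5.6824.
Mean = α/β = 49.3/8.5 = 5.8000.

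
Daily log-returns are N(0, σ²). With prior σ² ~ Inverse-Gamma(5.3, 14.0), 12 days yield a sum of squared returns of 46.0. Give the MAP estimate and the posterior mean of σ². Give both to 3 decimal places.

MAP = 3.008; posterior mean = 3.592

Posterior: Inverse-Gamma(shape = 5.3+12/2 = 11.3, scale = 14.0+46.0/2 = 37.0).
Mode = β/(α+1) = 37.0/12.3 = 3.008.
Mean = β/(α−1) = 37.0/10.3 = 3.592.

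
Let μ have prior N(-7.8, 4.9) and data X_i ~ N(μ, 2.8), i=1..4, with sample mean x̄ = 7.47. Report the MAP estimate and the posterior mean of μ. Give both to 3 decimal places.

Posterior for μ is Normal. Precision-weighted mean: (1/4.9·-7.8 + 4/2.8·7.47) / (1/4.9 + 4/2.8) = 5.561.
A Normal posterior is symmetric, so mode = mean.

MAP estimate = 5.561, posterior mean = 5.561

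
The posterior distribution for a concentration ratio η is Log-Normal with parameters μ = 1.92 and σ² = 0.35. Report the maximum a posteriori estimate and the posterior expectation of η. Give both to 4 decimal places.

maximum a posteriori estimate = 4.8066, posterior expectation = 8.1254

Mode = exp(μ − σ²) = exp(1.57) = 4.8066.
Mean = exp(μ + σ²/2) = exp(2.095) = 8.1254.
Mean > mode: the posterior has a right tail.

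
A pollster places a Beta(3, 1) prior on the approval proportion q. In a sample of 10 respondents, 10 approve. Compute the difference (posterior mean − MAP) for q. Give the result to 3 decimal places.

-0.071

Posterior: Beta(3+10, 1+0) = Beta(13, 1).
Since β = 1 ≤ 1 and α > 1, the Beta density is monotone increasing on [0,1]; the mode is at 1.
Mean = 13/(13+1) = 0.929.
Difference = 0.929 − 1.000 = -0.071.
The mean is pulled below the mode by the posterior's left skew.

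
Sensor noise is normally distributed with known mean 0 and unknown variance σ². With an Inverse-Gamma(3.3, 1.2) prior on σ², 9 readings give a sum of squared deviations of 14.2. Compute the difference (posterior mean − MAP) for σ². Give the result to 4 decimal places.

0.2774

Posterior: Inverse-Gamma(shape = 3.3+9/2 = 7.8, scale = 1.2+14.2/2 = 8.3).
Mode = β/(α+1) = 8.3/8.8 = 0.9432.
Mean = β/(α−1) = 8.3/6.8 = 1.2206.
Difference = 1.2206 − 0.9432 = 0.2774.
Mean > mode: the posterior has a right tail.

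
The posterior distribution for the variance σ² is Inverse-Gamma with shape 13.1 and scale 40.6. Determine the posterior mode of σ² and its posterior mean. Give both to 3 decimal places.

Mode = β/(α+1) = 40.6/14.1 = 2.879.
Mean = β/(α−1) = 40.6/12.1 = 3.355.

MAP: 2.879. Posterior mean: 3.355.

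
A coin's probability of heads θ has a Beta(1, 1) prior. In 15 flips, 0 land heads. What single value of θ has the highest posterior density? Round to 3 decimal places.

0.000

Posterior: Beta(1+0, 1+15) = Beta(1, 16).
Since α = 1 ≤ 1 and β > 1, the Beta density is monotone decreasing on [0,1]; the mode is at 0.
Mean = 1/(1+16) = 0.059.
This is the posterior mode — the MAP estimate.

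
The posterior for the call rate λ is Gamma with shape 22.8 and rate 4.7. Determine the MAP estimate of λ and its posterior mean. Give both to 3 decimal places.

Mode = (α−1)/β = 21.8/4.7 = 4.638.
Mean = α/β = 22.8/4.7 = 4.851.
Mean > mode: the posterior has a right tail.

MAP = 4.638; posterior mean = 4.851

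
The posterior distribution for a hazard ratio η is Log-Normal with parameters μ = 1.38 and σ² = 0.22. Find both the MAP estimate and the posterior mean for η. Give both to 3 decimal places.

Mode = exp(μ − σ²) = exp(1.16) = 3.190.
Mean = exp(μ + σ²/2) = exp(1.490) = 4.437.
The mean is pulled above the mode by the posterior's right skew.

MAP = 3.190; posterior mean = 4.437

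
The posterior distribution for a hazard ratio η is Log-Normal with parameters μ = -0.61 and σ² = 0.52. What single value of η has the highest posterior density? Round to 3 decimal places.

Mode = exp(μ − σ²) = exp(-1.13) = 0.323.
Mean = exp(μ + σ²/2) = exp(-0.350) = 0.705.
This is the posterior mode — the MAP estimate.

0.323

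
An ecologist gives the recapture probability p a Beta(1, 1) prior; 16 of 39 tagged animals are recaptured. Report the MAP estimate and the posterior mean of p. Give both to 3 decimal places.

Posterior: Beta(1+16, 1+23) = Beta(17, 24).
Mode = (17−1)/(17+24−2) = 16/39 = 0.410.
With a flat prior the MAP equals the MLE, 16/39.
Mean = 17/(17+24) = 17/41 = 0.415.

MAP = 0.410; posterior mean = 0.415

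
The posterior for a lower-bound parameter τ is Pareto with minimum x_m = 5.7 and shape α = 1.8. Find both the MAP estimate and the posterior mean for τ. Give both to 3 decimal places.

The Pareto density is strictly decreasing on [x_m, ∞), so the mode is x_m = 5.700.
Mean = α·x_m/(α−1) = 1.8·5.7/0.8 = 12.825.

MAP: 5.700. Posterior mean: 12.825.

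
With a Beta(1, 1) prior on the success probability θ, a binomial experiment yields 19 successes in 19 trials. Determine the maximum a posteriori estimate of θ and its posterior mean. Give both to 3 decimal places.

Posterior: Beta(1+19, 1+0) = Beta(20, 1).
Since β = 1 ≤ 1 and α > 1, the Beta density is monotone increasing on [0,1]; the mode is at 1.
Mean = 20/(20+1) = 0.952.

θ_MAP = 1.000, E[θ|data] = 0.952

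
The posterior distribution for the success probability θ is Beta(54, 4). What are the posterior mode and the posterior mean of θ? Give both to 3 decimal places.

MAP = 0.946; posterior mean = 0.931

Mode = (54−1)/(54+4−2) = 53/56 = 0.946.
Mean = 54/(54+4) = 54/58 = 0.931.
Left-skewed posterior ⇒ mean < mode.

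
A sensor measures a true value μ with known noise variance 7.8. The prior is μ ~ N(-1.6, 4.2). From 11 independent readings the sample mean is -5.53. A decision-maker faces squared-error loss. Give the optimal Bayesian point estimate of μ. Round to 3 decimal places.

Posterior for μ is Normal. Precision-weighted mean: (1/4.2·-1.6 + 11/7.8·-5.53) / (1/4.2 + 11/7.8) = -4.962.
A Normal posterior is symmetric, so mode = mean.
Squared-error loss ⇒ the optimal estimator is the posterior mean.

-4.962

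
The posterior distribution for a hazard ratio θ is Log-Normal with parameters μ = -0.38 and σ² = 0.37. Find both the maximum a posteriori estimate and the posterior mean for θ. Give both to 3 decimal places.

Mode = exp(μ − σ²) = exp(-0.75) = 0.472.
Mean = exp(μ + σ²/2) = exp(-0.195) = 0.823.

θ_MAP = 0.472, E[θ|data] = 0.823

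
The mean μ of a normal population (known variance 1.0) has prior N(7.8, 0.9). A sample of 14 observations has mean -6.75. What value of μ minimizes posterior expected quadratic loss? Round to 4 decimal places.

Posterior for μ is Normal. Precision-weighted mean: (1/0.9·7.8 + 14/1.0·-6.75) / (1/0.9 + 14/1.0) = -5.6801.
A Normal posterior is symmetric, so mode = mean.
Quadratic loss ⇒ the optimal estimator is the posterior mean.

-5.6801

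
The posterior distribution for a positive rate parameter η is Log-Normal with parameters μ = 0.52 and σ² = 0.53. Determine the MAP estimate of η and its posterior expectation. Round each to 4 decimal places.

η_MAP = 0.9900, E[η|data] = 2.1924

Mode = exp(μ − σ²) = exp(-0.01) = 0.9900.
Mean = exp(μ + σ²/2) = exp(0.785) = 2.1924.
Mean > mode: the posterior has a right tail.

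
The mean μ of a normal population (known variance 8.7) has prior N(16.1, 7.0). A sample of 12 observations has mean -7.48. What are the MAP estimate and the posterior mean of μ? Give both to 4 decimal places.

MAP = -5.2670, posterior mean = -5.2670

Posterior for μ is Normal. Precision-weighted mean: (1/7.0·16.1 + 12/8.7·-7.48) / (1/7.0 + 12/8.7) = -5.2670.
A Normal posterior is symmetric, so mode = mean.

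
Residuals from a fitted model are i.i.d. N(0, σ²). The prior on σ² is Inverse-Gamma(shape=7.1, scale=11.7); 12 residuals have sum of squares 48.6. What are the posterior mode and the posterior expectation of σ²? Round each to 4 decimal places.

σ²_MAP = 2.5532, E[σ²|data] = 2.9752

Posterior: Inverse-Gamma(shape = 7.1+12/2 = 13.1, scale = 11.7+48.6/2 = 36.0).
Mode = β/(α+1) = 36.0/14.1 = 2.5532.
Mean = β/(α−1) = 36.0/12.1 = 2.9752.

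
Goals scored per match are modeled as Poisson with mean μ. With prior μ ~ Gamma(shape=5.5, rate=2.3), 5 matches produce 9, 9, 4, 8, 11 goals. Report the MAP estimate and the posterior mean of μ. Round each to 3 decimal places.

Σ counts = 41. Posterior: Gamma(shape = 5.5+41 = 46.5, rate = 2.3+5 = 7.3).
Mode = (α−1)/β = 45.5/7.3 = 6.233.
Mean = α/β = 46.5/7.3 = 6.370.
The posterior is right-skewed, so the mean exceeds the mode.

MAP = 6.233; posterior mean = 6.370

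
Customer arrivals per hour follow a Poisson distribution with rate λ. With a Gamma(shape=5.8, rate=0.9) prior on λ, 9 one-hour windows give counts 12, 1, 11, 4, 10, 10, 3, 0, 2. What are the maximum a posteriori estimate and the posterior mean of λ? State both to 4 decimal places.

MAP: 5.8384. Posterior mean: 5.9394.

Σ counts = 53. Posterior: Gamma(shape = 5.8+53 = 58.8, rate = 0.9+9 = 9.9).
Mode = (α−1)/β = 57.8/9.9 = 5.8384.
Mean = α/β = 58.8/9.9 = 5.9394.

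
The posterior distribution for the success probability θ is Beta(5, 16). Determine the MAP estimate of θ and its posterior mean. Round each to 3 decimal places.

MAP = 0.211, posterior mean = 0.238

Mode = (5−1)/(5+16−2) = 4/19 = 0.211.
Mean = 5/(5+16) = 5/21 = 0.238.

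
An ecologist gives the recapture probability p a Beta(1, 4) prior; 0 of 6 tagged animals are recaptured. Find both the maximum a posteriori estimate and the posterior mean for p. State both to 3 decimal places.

maximum a posteriori estimate = 0.000, posterior mean = 0.091

Posterior: Beta(1+0, 4+6) = Beta(1, 10).
Since α = 1 ≤ 1 and β > 1, the Beta density is monotone decreasing on [0,1]; the mode is at 0.
Mean = 1/(1+10) = 0.091.
Mean > mode: the posterior has a right tail.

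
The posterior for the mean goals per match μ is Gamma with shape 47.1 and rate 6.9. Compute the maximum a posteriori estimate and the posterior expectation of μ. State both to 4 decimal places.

Mode = (α−1)/β = 46.1/6.9 = 6.6812.
Mean = α/β = 47.1/6.9 = 6.8261.

MAP = 6.6812, posterior mean = 6.8261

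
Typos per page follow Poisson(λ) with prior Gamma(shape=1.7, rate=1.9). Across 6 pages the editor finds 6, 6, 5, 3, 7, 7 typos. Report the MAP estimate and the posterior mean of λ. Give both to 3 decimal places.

MAP estimate = 4.392, posterior mean = 4.519

Σ counts = 34. Posterior: Gamma(shape = 1.7+34 = 35.7, rate = 1.9+6 = 7.9).
Mode = (α−1)/β = 34.7/7.9 = 4.392.
Mean = α/β = 35.7/7.9 = 4.519.
Mean > mode: the posterior has a right tail.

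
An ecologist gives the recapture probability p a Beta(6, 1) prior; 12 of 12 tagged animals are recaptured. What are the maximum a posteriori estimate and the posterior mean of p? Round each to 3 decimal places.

MAP: 1.000. Posterior mean: 0.947.

Posterior: Beta(6+12, 1+0) = Beta(18, 1).
Since β = 1 ≤ 1 and α > 1, the Beta density is monotone increasing on [0,1]; the mode is at 1.
Mean = 18/(18+1) = 0.947.
Mode > mean: the posterior has a left tail.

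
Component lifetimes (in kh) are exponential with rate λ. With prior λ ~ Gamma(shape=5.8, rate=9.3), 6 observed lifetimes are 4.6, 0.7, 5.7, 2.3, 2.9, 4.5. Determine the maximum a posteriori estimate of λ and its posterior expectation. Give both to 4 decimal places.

Σ times = 20.7. Posterior: Gamma(shape = 5.8+6 = 11.8, rate = 9.3+20.7 = 30.0).
Mode = (α−1)/β = 10.8/30.0 = 0.3600.
Mean = α/β = 11.8/30.0 = 0.3933.
The mean is pulled above the mode by the posterior's right skew.

MAP: 0.3600. Posterior mean: 0.3933.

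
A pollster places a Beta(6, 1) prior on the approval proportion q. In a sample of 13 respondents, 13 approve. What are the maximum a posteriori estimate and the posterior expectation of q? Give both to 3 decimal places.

Posterior: Beta(6+13, 1+0) = Beta(19, 1).
Since β = 1 ≤ 1 and α > 1, the Beta density is monotone increasing on [0,1]; the mode is at 1.
Mean = 19/(19+1) = 0.950.

MAP = 1.000, posterior mean = 0.950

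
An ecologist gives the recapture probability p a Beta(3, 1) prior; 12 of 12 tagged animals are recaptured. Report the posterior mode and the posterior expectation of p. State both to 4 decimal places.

posterior mode = 1.0000, posterior expectation = 0.9375

Posterior: Beta(3+12, 1+0) = Beta(15, 1).
Since β = 1 ≤ 1 and α > 1, the Beta density is monotone increasing on [0,1]; the mode is at 1.
Mean = 15/(15+1) = 0.9375.
Left-skewed posterior ⇒ mean < mode.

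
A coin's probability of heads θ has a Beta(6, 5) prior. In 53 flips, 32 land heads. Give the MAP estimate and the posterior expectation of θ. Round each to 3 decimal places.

Posterior: Beta(6+32, 5+21) = Beta(38, 26).
Mode = (38−1)/(38+26−2) = 37/62 = 0.597.
Mean = 38/(38+26) = 38/64 = 0.594.
Left-skewed posterior ⇒ mean < mode.

MAP = 0.597, posterior mean = 0.594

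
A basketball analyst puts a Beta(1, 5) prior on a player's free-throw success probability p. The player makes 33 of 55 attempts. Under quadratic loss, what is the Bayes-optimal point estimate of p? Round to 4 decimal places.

Posterior: Beta(1+33, 5+22) = Beta(34, 27).
Mode = (34−1)/(34+27−2) = 33/59 = 0.5593.
Mean = 34/(34+27) = 34/61 = 0.5574.
Quadratic loss ⇒ the optimal estimator is the posterior mean.

0.5574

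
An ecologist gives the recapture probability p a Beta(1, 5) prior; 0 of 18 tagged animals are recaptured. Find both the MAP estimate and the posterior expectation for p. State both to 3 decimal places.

MAP: 0.000. Posterior mean: 0.042.

Posterior: Beta(1+0, 5+18) = Beta(1, 23).
Since α = 1 ≤ 1 and β > 1, the Beta density is monotone decreasing on [0,1]; the mode is at 0.
Mean = 1/(1+23) = 0.042.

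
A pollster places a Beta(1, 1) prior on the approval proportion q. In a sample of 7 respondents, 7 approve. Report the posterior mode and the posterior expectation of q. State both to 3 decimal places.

Posterior: Beta(1+7, 1+0) = Beta(8, 1).
Since β = 1 ≤ 1 and α > 1, the Beta density is monotone increasing on [0,1]; the mode is at 1.
Mean = 8/(8+1) = 0.889.
Mode > mean: the posterior has a left tail.

q_MAP = 1.000, E[q|data] = 0.889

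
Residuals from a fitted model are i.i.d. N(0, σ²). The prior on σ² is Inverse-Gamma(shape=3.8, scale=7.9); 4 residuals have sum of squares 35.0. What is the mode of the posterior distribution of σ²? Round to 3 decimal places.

3.735

Posterior: Inverse-Gamma(shape = 3.8+4/2 = 5.8, scale = 7.9+35.0/2 = 25.4).
Mode = β/(α+1) = 25.4/6.8 = 3.735.
Mean = β/(α−1) = 25.4/4.8 = 5.292.
This is the posterior mode — the MAP estimate.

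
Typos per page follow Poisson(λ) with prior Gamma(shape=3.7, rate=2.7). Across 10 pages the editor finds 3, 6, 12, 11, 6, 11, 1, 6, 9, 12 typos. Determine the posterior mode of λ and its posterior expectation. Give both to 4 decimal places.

Σ counts = 77. Posterior: Gamma(shape = 3.7+77 = 80.7, rate = 2.7+10 = 12.7).
Mode = (α−1)/β = 79.7/12.7 = 6.2756.
Mean = α/β = 80.7/12.7 = 6.3543.

λ_MAP = 6.2756, E[λ|data] = 6.3543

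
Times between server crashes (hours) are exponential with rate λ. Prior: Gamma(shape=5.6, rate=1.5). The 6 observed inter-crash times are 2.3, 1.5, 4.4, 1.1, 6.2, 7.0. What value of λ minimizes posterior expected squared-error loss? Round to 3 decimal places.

0.483

Σ times = 22.5. Posterior: Gamma(shape = 5.6+6 = 11.6, rate = 1.5+22.5 = 24.0).
Mode = (α−1)/β = 10.6/24.0 = 0.442.
Mean = α/β = 11.6/24.0 = 0.483.
Squared-error loss ⇒ the optimal estimator is the posterior mean.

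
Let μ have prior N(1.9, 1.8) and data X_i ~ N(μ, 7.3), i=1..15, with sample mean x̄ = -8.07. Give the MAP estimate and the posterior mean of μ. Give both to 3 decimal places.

Posterior for μ is Normal. Precision-weighted mean: (1/1.8·1.9 + 15/7.3·-8.07) / (1/1.8 + 15/7.3) = -5.948.
A Normal posterior is symmetric, so mode = mean.

MAP: -5.948. Posterior mean: -5.948.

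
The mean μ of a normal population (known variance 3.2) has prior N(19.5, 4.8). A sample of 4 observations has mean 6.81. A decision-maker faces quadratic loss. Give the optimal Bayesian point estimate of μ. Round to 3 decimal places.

8.623

Posterior for μ is Normal. Precision-weighted mean: (1/4.8·19.5 + 4/3.2·6.81) / (1/4.8 + 4/3.2) = 8.623.
A Normal posterior is symmetric, so mode = mean.
Quadratic loss ⇒ the optimal estimator is the posterior mean.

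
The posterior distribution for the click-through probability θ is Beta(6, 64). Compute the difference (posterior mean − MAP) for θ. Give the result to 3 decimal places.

Mode = (6−1)/(6+64−2) = 5/68 = 0.074.
Mean = 6/(6+64) = 6/70 = 0.086.
Difference = 0.086 − 0.074 = 0.012.

0.012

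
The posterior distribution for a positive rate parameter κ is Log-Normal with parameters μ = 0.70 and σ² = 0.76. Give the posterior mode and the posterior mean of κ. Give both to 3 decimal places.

κ_MAP = 0.942, E[κ|data] = 2.945

Mode = exp(μ − σ²) = exp(-0.06) = 0.942.
Mean = exp(μ + σ²/2) = exp(1.080) = 2.945.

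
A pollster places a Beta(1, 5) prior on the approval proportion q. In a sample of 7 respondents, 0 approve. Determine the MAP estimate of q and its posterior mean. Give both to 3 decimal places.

Posterior: Beta(1+0, 5+7) = Beta(1, 12).
Since α = 1 ≤ 1 and β > 1, the Beta density is monotone decreasing on [0,1]; the mode is at 0.
Mean = 1/(1+12) = 0.077.

q_MAP = 0.000, E[q|data] = 0.077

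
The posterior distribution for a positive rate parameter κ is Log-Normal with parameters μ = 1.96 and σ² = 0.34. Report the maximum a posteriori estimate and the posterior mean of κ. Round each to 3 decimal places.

MAP: 5.053. Posterior mean: 8.415.

Mode = exp(μ − σ²) = exp(1.62) = 5.053.
Mean = exp(μ + σ²/2) = exp(2.130) = 8.415.
The mean is pulled above the mode by the posterior's right skew.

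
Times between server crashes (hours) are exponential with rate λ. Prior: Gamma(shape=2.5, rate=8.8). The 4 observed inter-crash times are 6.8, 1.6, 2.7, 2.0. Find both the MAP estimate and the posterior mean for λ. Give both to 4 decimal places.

MAP: 0.2511. Posterior mean: 0.2968.

Σ times = 13.1. Posterior: Gamma(shape = 2.5+4 = 6.5, rate = 8.8+13.1 = 21.9).
Mode = (α−1)/β = 5.5/21.9 = 0.2511.
Mean = α/β = 6.5/21.9 = 0.2968.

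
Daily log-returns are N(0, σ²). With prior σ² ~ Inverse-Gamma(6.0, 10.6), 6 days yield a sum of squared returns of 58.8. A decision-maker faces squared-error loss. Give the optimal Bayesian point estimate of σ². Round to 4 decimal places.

Posterior: Inverse-Gamma(shape = 6.0+6/2 = 9.0, scale = 10.6+58.8/2 = 40.0).
Mode = β/(α+1) = 40.0/10.0 = 4.0000.
Mean = β/(α−1) = 40.0/8.0 = 5.0000.
Squared-error loss ⇒ the optimal estimator is the posterior mean.

5.0000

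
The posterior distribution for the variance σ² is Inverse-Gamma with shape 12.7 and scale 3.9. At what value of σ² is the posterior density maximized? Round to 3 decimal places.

Mode = β/(α+1) = 3.9/13.7 = 0.285.
Mean = β/(α−1) = 3.9/11.7 = 0.333.
This is the posterior mode — the MAP estimate.

0.285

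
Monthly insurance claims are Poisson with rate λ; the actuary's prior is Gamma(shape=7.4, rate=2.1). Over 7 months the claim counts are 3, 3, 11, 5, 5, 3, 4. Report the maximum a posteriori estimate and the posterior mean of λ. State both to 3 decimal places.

maximum a posteriori estimate = 4.440, posterior mean = 4.549

Σ counts = 34. Posterior: Gamma(shape = 7.4+34 = 41.4, rate = 2.1+7 = 9.1).
Mode = (α−1)/β = 40.4/9.1 = 4.440.
Mean = α/β = 41.4/9.1 = 4.549.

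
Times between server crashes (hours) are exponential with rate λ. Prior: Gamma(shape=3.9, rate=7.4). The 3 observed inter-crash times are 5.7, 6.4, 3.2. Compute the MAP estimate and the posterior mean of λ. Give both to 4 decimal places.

Σ times = 15.3. Posterior: Gamma(shape = 3.9+3 = 6.9, rate = 7.4+15.3 = 22.7).
Mode = (α−1)/β = 5.9/22.7 = 0.2599.
Mean = α/β = 6.9/22.7 = 0.3040.

MAP = 0.2599; posterior mean = 0.3040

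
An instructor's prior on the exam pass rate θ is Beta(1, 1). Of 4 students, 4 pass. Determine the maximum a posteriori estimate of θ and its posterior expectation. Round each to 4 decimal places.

Posterior: Beta(1+4, 1+0) = Beta(5, 1).
Since β = 1 ≤ 1 and α > 1, the Beta density is monotone increasing on [0,1]; the mode is at 1.
Mean = 5/(5+1) = 0.8333.

maximum a posteriori estimate = 1.0000, posterior expectation = 0.8333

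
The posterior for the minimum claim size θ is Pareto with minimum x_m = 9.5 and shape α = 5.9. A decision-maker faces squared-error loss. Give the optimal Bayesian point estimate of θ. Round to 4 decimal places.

The Pareto density is strictly decreasing on [x_m, ∞), so the mode is x_m = 9.5000.
Mean = α·x_m/(α−1) = 5.9·9.5/4.9 = 11.4388.
Squared-error loss ⇒ the optimal estimator is the posterior mean.

11.4388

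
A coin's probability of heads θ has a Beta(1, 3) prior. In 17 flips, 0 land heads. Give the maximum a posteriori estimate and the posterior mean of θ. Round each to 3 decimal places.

Posterior: Beta(1+0, 3+17) = Beta(1, 20).
Since α = 1 ≤ 1 and β > 1, the Beta density is monotone decreasing on [0,1]; the mode is at 0.
Mean = 1/(1+20) = 0.048.
The posterior is right-skewed, so the mean exceeds the mode.

MAP: 0.000. Posterior mean: 0.048.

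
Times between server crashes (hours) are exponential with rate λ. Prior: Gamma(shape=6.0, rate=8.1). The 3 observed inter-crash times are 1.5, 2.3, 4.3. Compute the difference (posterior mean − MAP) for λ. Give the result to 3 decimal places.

Σ times = 8.1. Posterior: Gamma(shape = 6.0+3 = 9.0, rate = 8.1+8.1 = 16.2).
Mode = (α−1)/β = 8.0/16.2 = 0.494.
Mean = α/β = 9.0/16.2 = 0.556.
Difference = 0.556 − 0.494 = 0.062.

0.062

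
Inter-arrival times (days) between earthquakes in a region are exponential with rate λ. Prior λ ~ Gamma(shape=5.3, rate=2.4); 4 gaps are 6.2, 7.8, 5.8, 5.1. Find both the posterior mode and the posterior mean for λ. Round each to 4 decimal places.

MAP = 0.3040; posterior mean = 0.3407

Σ times = 24.9. Posterior: Gamma(shape = 5.3+4 = 9.3, rate = 2.4+24.9 = 27.3).
Mode = (α−1)/β = 8.3/27.3 = 0.3040.
Mean = α/β = 9.3/27.3 = 0.3407.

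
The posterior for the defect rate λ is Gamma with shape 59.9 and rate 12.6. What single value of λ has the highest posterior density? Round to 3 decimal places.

Mode = (α−1)/β = 58.9/12.6 = 4.675.
Mean = α/β = 59.9/12.6 = 4.754.
This is the posterior mode — the MAP estimate.

4.675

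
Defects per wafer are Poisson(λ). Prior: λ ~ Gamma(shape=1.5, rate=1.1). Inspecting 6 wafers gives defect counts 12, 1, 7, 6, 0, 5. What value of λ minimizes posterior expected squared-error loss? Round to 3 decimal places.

4.577

Σ counts = 31. Posterior: Gamma(shape = 1.5+31 = 32.5, rate = 1.1+6 = 7.1).
Mode = (α−1)/β = 31.5/7.1 = 4.437.
Mean = α/β = 32.5/7.1 = 4.577.
Squared-error loss ⇒ the optimal estimator is the posterior mean.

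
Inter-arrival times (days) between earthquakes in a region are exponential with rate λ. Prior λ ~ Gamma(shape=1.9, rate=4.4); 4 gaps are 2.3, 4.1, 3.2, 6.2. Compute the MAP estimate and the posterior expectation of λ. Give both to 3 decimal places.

MAP = 0.243; posterior mean = 0.292

Σ times = 15.8. Posterior: Gamma(shape = 1.9+4 = 5.9, rate = 4.4+15.8 = 20.2).
Mode = (α−1)/β = 4.9/20.2 = 0.243.
Mean = α/β = 5.9/20.2 = 0.292.
The posterior is right-skewed, so the mean exceeds the mode.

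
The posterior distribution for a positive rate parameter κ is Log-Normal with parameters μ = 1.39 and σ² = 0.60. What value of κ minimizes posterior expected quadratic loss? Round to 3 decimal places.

Mode = exp(μ − σ²) = exp(0.79) = 2.203.
Mean = exp(μ + σ²/2) = exp(1.690) = 5.419.
Quadratic loss ⇒ the optimal estimator is the posterior mean.

5.419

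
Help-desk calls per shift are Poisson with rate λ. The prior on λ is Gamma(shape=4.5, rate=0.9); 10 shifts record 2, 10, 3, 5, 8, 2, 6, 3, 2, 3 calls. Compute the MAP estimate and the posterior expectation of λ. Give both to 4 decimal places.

MAP = 4.3578; posterior mean = 4.4495

Σ counts = 44. Posterior: Gamma(shape = 4.5+44 = 48.5, rate = 0.9+10 = 10.9).
Mode = (α−1)/β = 47.5/10.9 = 4.3578.
Mean = α/β = 48.5/10.9 = 4.4495.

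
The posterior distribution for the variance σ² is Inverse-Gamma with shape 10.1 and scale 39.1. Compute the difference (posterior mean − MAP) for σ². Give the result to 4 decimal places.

0.7742

Mode = β/(α+1) = 39.1/11.1 = 3.5225.
Mean = β/(α−1) = 39.1/9.1 = 4.2967.
Difference = 4.2967 − 3.5225 = 0.7742.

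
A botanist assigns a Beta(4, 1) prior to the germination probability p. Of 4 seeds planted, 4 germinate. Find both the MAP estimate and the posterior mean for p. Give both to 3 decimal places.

Posterior: Beta(4+4, 1+0) = Beta(8, 1).
Since β = 1 ≤ 1 and α > 1, the Beta density is monotone increasing on [0,1]; the mode is at 1.
Mean = 8/(8+1) = 0.889.
The mean is pulled below the mode by the posterior's left skew.

MAP = 1.000, posterior mean = 0.889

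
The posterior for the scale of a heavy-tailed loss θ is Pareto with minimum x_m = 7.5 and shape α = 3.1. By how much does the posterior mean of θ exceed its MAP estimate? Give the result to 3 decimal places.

The Pareto density is strictly decreasing on [x_m, ∞), so the mode is x_m = 7.500.
Mean = α·x_m/(α−1) = 3.1·7.5/2.1 = 11.071.
Difference = 11.071 − 7.500 = 3.571.

3.571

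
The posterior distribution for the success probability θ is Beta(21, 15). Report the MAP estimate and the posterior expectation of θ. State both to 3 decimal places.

MAP = 0.588; posterior mean = 0.583

Mode = (21−1)/(21+15−2) = 20/34 = 0.588.
Mean = 21/(21+15) = 21/36 = 0.583.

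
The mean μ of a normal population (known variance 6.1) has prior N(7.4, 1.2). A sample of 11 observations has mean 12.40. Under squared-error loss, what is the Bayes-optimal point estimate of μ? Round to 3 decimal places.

Posterior for μ is Normal. Precision-weighted mean: (1/1.2·7.4 + 11/6.1·12.40) / (1/1.2 + 11/6.1) = 10.820.
A Normal posterior is symmetric, so mode = mean.
Squared-error loss ⇒ the optimal estimator is the posterior mean.

10.820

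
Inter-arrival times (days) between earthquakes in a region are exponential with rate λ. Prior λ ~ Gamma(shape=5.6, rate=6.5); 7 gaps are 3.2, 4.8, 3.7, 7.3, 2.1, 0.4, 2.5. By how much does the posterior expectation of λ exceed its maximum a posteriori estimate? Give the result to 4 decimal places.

0.0328

Σ times = 24.0. Posterior: Gamma(shape = 5.6+7 = 12.6, rate = 6.5+24.0 = 30.5).
Mode = (α−1)/β = 11.6/30.5 = 0.3803.
Mean = α/β = 12.6/30.5 = 0.4131.
Difference = 0.4131 − 0.3803 = 0.0328.
Right-skewed posterior ⇒ mode < mean.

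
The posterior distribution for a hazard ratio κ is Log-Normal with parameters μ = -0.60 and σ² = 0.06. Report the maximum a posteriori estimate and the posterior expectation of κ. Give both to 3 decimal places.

Mode = exp(μ − σ²) = exp(-0.66) = 0.517.
Mean = exp(μ + σ²/2) = exp(-0.570) = 0.566.

κ_MAP = 0.517, E[κ|data] = 0.566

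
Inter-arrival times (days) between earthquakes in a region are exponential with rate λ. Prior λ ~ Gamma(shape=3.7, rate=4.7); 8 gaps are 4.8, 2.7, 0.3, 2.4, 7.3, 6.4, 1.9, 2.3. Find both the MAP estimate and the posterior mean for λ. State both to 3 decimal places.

MAP estimate = 0.326, posterior mean = 0.357

Σ times = 28.1. Posterior: Gamma(shape = 3.7+8 = 11.7, rate = 4.7+28.1 = 32.8).
Mode = (α−1)/β = 10.7/32.8 = 0.326.
Mean = α/β = 11.7/32.8 = 0.357.
Right-skewed posterior ⇒ mode < mean.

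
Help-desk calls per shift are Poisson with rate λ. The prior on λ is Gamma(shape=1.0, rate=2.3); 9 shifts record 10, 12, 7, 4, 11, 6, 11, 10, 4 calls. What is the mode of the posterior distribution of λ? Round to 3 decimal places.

6.637

Σ counts = 75. Posterior: Gamma(shape = 1.0+75 = 76.0, rate = 2.3+9 = 11.3).
Mode = (α−1)/β = 75.0/11.3 = 6.637.
Mean = α/β = 76.0/11.3 = 6.726.
This is the posterior mode — the MAP estimate.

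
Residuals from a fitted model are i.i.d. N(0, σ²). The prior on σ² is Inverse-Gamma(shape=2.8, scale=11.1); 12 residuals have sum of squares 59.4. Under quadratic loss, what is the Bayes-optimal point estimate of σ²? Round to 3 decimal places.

Posterior: Inverse-Gamma(shape = 2.8+12/2 = 8.8, scale = 11.1+59.4/2 = 40.8).
Mode = β/(α+1) = 40.8/9.8 = 4.163.
Mean = β/(α−1) = 40.8/7.8 = 5.231.
Quadratic loss ⇒ the optimal estimator is the posterior mean.

5.231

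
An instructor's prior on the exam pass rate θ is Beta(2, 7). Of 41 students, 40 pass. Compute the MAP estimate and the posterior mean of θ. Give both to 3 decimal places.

Posterior: Beta(2+40, 7+1) = Beta(42, 8).
Mode = (42−1)/(42+8−2) = 41/48 = 0.854.
Mean = 42/(42+8) = 42/50 = 0.840.
Mode > mean: the posterior has a left tail.

MAP = 0.854; posterior mean = 0.840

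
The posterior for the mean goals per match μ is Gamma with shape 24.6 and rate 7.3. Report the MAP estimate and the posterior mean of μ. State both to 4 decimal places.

μ_MAP = 3.2329, E[μ|data] = 3.3699

Mode = (α−1)/β = 23.6/7.3 = 3.2329.
Mean = α/β = 24.6/7.3 = 3.3699.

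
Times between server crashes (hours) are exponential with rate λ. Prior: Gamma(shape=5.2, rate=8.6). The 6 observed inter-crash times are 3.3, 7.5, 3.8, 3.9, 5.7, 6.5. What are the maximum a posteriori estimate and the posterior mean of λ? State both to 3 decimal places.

Σ times = 30.7. Posterior: Gamma(shape = 5.2+6 = 11.2, rate = 8.6+30.7 = 39.3).
Mode = (α−1)/β = 10.2/39.3 = 0.260.
Mean = α/β = 11.2/39.3 = 0.285.

MAP = 0.260; posterior mean = 0.285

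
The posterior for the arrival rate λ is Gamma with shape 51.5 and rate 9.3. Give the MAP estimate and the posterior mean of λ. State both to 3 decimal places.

Mode = (α−1)/β = 50.5/9.3 = 5.430.
Mean = α/β = 51.5/9.3 = 5.538.

MAP = 5.430; posterior mean = 5.538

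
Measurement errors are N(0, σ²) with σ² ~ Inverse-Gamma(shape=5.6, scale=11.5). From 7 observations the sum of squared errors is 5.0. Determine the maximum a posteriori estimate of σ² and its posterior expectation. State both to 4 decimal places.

σ²_MAP = 1.3861, E[σ²|data] = 1.7284

Posterior: Inverse-Gamma(shape = 5.6+7/2 = 9.1, scale = 11.5+5.0/2 = 14.0).
Mode = β/(α+1) = 14.0/10.1 = 1.3861.
Mean = β/(α−1) = 14.0/8.1 = 1.7284.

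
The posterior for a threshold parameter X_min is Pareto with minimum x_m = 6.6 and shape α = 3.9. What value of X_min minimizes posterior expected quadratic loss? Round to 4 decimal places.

8.8759

The Pareto density is strictly decreasing on [x_m, ∞), so the mode is x_m = 6.6000.
Mean = α·x_m/(α−1) = 3.9·6.6/2.9 = 8.8759.
Quadratic loss ⇒ the optimal estimator is the posterior mean.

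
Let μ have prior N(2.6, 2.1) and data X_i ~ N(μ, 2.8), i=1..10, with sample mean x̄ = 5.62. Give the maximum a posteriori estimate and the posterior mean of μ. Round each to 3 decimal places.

MAP = 5.265, posterior mean = 5.265

Posterior for μ is Normal. Precision-weighted mean: (1/2.1·2.6 + 10/2.8·5.62) / (1/2.1 + 10/2.8) = 5.265.
A Normal posterior is symmetric, so mode = mean.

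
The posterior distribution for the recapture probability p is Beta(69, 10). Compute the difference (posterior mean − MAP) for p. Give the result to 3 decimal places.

-0.010

Mode = (69−1)/(69+10−2) = 68/77 = 0.883.
Mean = 69/(69+10) = 69/79 = 0.873.
Difference = 0.873 − 0.883 = -0.010.
The posterior is left-skewed, so the mode exceeds the mean.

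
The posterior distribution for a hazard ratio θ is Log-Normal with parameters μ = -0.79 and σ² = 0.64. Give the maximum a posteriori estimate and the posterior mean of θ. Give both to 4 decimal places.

Mode = exp(μ − σ²) = exp(-1.43) = 0.2393.
Mean = exp(μ + σ²/2) = exp(-0.470) = 0.6250.
Mean > mode: the posterior has a right tail.

maximum a posteriori estimate = 0.2393, posterior mean = 0.6250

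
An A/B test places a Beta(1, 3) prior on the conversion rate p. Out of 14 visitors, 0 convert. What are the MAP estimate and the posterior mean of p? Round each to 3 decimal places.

MAP: 0.000. Posterior mean: 0.056.

Posterior: Beta(1+0, 3+14) = Beta(1, 17).
Since α = 1 ≤ 1 and β > 1, the Beta density is monotone decreasing on [0,1]; the mode is at 0.
Mean = 1/(1+17) = 0.056.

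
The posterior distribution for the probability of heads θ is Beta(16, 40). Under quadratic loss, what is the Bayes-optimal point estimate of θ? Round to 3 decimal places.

Mode = (16−1)/(16+40−2) = 15/54 = 0.278.
Mean = 16/(16+40) = 16/56 = 0.286.
Quadratic loss ⇒ the optimal estimator is the posterior mean.

0.286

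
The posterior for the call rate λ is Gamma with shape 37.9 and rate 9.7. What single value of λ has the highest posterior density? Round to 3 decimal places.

Mode = (α−1)/β = 36.9/9.7 = 3.804.
Mean = α/β = 37.9/9.7 = 3.907.
This is the posterior mode — the MAP estimate.

3.804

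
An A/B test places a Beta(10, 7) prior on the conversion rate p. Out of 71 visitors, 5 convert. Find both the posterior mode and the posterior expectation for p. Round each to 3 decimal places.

Posterior: Beta(10+5, 7+66) = Beta(15, 73).
Mode = (15−1)/(15+73−2) = 14/86 = 0.163.
Mean = 15/(15+73) = 15/88 = 0.170.

MAP: 0.163. Posterior mean: 0.170.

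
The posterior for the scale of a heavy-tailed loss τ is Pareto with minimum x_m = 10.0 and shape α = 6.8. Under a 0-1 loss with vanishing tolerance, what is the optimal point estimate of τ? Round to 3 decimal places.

The Pareto density is strictly decreasing on [x_m, ∞), so the mode is x_m = 10.000.
Mean = α·x_m/(α−1) = 6.8·10.0/5.8 = 11.724.
This is the posterior mode — the MAP estimate.

10.000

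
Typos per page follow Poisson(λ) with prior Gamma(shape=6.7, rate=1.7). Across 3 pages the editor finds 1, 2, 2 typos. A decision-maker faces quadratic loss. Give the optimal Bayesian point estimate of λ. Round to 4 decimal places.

Σ counts = 5. Posterior: Gamma(shape = 6.7+5 = 11.7, rate = 1.7+3 = 4.7).
Mode = (α−1)/β = 10.7/4.7 = 2.2766.
Mean = α/β = 11.7/4.7 = 2.4894.
Quadratic loss ⇒ the optimal estimator is the posterior mean.

2.4894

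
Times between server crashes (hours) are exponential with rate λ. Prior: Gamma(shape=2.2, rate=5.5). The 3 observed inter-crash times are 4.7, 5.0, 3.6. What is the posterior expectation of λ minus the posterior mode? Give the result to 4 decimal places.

0.0532

Σ times = 13.3. Posterior: Gamma(shape = 2.2+3 = 5.2, rate = 5.5+13.3 = 18.8).
Mode = (α−1)/β = 4.2/18.8 = 0.2234.
Mean = α/β = 5.2/18.8 = 0.2766.
Difference = 0.2766 − 0.2234 = 0.0532.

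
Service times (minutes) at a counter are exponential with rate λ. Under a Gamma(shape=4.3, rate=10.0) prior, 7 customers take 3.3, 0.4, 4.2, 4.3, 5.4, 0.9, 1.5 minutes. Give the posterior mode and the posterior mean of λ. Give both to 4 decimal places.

Σ times = 20.0. Posterior: Gamma(shape = 4.3+7 = 11.3, rate = 10.0+20.0 = 30.0).
Mode = (α−1)/β = 10.3/30.0 = 0.3433.
Mean = α/β = 11.3/30.0 = 0.3767.
Mean > mode: the posterior has a right tail.

MAP = 0.3433; posterior mean = 0.3767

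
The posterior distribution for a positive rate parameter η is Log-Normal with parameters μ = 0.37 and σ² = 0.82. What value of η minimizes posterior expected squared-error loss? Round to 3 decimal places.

2.181

Mode = exp(μ − σ²) = exp(-0.45) = 0.638.
Mean = exp(μ + σ²/2) = exp(0.780) = 2.181.
Squared-error loss ⇒ the optimal estimator is the posterior mean.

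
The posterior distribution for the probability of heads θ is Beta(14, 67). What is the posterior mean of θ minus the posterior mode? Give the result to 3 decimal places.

Mode = (14−1)/(14+67−2) = 13/79 = 0.165.
Mean = 14/(14+67) = 14/81 = 0.173.
Difference = 0.173 − 0.165 = 0.008.

0.008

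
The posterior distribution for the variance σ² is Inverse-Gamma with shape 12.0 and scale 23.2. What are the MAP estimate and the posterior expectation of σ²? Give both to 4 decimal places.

Mode = β/(α+1) = 23.2/13.0 = 1.7846.
Mean = β/(α−1) = 23.2/11.0 = 2.1091.
Mean > mode: the posterior has a right tail.

MAP: 1.7846. Posterior mean: 2.1091.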